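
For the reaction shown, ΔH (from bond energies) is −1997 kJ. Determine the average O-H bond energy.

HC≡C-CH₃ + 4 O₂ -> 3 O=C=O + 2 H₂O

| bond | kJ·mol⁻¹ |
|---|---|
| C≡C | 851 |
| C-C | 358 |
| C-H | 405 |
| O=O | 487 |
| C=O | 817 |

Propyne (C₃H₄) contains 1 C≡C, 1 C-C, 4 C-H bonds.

Let D be the O-H bond energy.
Σ(broken) = 1×851 + 1×358 + 4×405 + 4×487 = 4777
Σ(formed) = 6×817 + 4×D = 4902 + 4D
ΔH = Σ(broken) − Σ(formed) = (4777) − (4902 + 4D) = −125 − 4D
Setting this equal to −1997 kJ gives 4D = 1872, so D = 468 kJ/mol.

D(O-H) ≈ 468 kJ/mol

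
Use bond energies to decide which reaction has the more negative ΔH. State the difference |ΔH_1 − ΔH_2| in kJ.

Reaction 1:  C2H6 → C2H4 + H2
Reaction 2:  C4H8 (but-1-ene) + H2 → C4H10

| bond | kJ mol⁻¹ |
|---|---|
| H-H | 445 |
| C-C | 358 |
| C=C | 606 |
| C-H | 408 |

Reaction 2, by 246 kJ

Reaction 1:
  Bonds broken (reactants):
    C-C: 1 × 358 = 358
    C-H: 6 × 408 = 2448
    Σ(broken) = 2806 kJ
  Bonds formed (products):
    C-H: 4 × 408 = 1632
    C=C: 1 × 606 = 606
    H-H: 1 × 445 = 445
    Σ(formed) = 2683 kJ
  ΔH_1 = 2806 − 2683 = +123 kJ
Reaction 2:
  Bonds broken (reactants):
    C-C: 2 × 358 = 716
    C-H: 8 × 408 = 3264
    C=C: 1 × 606 = 606
    H-H: 1 × 445 = 445
    Σ(broken) = 5031 kJ
  Bonds formed (products):
    C-C: 3 × 358 = 1074
    C-H: 10 × 408 = 4080
    Σ(formed) = 5154 kJ
  ΔH_2 = 5031 − 5154 = −123 kJ
ΔH_1 − ΔH_2 = +246 kJ, so reaction 2 has the more negative ΔH; |ΔH_1 − ΔH_2| = 246 kJ.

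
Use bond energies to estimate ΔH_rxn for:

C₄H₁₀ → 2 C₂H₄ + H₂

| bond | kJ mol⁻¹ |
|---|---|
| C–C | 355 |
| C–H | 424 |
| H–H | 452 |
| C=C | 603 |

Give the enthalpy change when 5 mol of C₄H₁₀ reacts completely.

Bonds broken (reactants):
  C–C: 3 × 355 = 1065
  C–H: 10 × 424 = 4240
  Σ(broken) = 5305 kJ
Bonds formed (products):
  C–H: 8 × 424 = 3392
  C=C: 2 × 603 = 1206
  H–H: 1 × 452 = 452
  Σ(formed) = 5050 kJ
ΔH = Σ(broken) − Σ(formed) = 5305 − 5050 = +255 kJ
For 5× the reaction as written: 5 × (+255) = +1275 kJ

ΔH = +1275 kJ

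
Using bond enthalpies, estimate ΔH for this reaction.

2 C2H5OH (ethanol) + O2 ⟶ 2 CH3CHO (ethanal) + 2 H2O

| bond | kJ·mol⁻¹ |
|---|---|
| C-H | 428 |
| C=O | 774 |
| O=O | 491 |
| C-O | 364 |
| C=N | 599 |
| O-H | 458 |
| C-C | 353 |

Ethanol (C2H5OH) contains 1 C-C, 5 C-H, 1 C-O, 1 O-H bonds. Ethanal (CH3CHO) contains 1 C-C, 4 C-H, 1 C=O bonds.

Bonds broken (reactants):
  C-C: 2 × 353 = 706
  C-H: 10 × 428 = 4280
  C-O: 2 × 364 = 728
  O-H: 2 × 458 = 916
  O=O: 1 × 491 = 491
  Σ(broken) = 7121 kJ
Bonds formed (products):
  C-C: 2 × 353 = 706
  C-H: 8 × 428 = 3424
  C=O: 2 × 774 = 1548
  O-H: 4 × 458 = 1832
  Σ(formed) = 7510 kJ
ΔH = Σ(broken) − Σ(formed) = 7121 − 7510 = −389 kJ

ΔH ≈ −389 kJ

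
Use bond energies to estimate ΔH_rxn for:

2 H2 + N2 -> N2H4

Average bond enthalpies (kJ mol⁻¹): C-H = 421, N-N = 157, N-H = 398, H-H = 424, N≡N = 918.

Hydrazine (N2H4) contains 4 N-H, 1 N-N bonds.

Bonds broken (reactants):
  H-H: 2 × 424 = 848
  N≡N: 1 × 918 = 918
  Σ(broken) = 1766 kJ
Bonds formed (products):
  N-H: 4 × 398 = 1592
  N-N: 1 × 157 = 157
  Σ(formed) = 1749 kJ
ΔH = Σ(broken) − Σ(formed) = 1766 − 1749 = +17 kJ

ΔH ≈ +17 kJ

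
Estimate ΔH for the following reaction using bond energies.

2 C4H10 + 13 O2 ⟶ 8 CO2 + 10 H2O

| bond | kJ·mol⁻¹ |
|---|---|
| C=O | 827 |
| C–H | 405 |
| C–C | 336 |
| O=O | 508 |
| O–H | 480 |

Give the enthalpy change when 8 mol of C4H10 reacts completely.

ΔH = −24448 kJ

Bonds broken (reactants):
  C–C: 6 × 336 = 2016
  C–H: 20 × 405 = 8100
  O=O: 13 × 508 = 6604
  Σ(broken) = 16720 kJ
Bonds formed (products):
  C=O: 16 × 827 = 13232
  O–H: 20 × 480 = 9600
  Σ(formed) = 22832 kJ
ΔH = Σ(broken) − Σ(formed) = 16720 − 22832 = −6112 kJ
For 4× the reaction as written: 4 × (−6112) = −24448 kJ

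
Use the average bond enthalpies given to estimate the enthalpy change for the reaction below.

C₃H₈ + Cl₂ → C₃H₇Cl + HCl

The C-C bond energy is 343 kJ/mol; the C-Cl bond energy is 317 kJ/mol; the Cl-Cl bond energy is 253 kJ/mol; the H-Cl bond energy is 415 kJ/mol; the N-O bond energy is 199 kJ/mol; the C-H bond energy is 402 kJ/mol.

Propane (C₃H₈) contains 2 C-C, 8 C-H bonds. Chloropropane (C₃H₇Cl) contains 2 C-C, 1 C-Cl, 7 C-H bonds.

ΔH ≈ −77 kJ

Bonds broken (reactants):
  C-C: 2 × 343 = 686
  C-H: 8 × 402 = 3216
  Cl-Cl: 1 × 253 = 253
  Σ(broken) = 4155 kJ
Bonds formed (products):
  C-C: 2 × 343 = 686
  C-Cl: 1 × 317 = 317
  C-H: 7 × 402 = 2814
  H-Cl: 1 × 415 = 415
  Σ(formed) = 4232 kJ
ΔH = Σ(broken) − Σ(formed) = 4155 − 4232 = −77 kJ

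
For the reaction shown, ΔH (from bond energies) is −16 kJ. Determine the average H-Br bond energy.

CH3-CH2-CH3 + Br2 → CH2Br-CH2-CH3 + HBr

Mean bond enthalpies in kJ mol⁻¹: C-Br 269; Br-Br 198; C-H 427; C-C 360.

D(H-Br) ≈ 372 kJ/mol

Let D be the H-Br bond energy.
Σ(broken) = 1×198 + 2×360 + 8×427 = 4334
Σ(formed) = 1×269 + 2×360 + 7×427 + 1×D = 3978 + D
ΔH = Σ(broken) − Σ(formed) = (4334) − (3978 + D) = +356 − D
Setting this equal to −16 kJ gives D = 372 kJ/mol.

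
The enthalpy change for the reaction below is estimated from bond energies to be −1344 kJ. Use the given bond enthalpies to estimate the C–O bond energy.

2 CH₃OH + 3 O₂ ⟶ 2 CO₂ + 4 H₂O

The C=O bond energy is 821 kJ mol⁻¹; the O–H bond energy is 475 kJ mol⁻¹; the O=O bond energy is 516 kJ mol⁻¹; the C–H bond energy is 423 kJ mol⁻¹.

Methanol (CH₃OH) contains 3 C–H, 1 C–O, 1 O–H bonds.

D(C–O) ≈ 352 kJ/mol

Let D be the C–O bond energy.
Σ(broken) = 6×423 + 2×D + 2×475 + 3×516 = 5036 + 2D
Σ(formed) = 4×821 + 8×475 = 7084
ΔH = Σ(broken) − Σ(formed) = (5036 + 2D) − (7084) = −2048 + 2D
Setting this equal to −1344 kJ gives 2D = 704, so D = 352 kJ/mol.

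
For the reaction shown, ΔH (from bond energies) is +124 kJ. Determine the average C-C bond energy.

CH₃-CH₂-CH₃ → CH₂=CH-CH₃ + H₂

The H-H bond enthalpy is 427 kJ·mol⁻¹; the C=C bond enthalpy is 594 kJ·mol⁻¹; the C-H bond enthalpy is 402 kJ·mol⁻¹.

D(C-C) ≈ 341 kJ/mol

Let D be the C-C bond energy.
Σ(broken) = 2×D + 8×402 = 3216 + 2D
Σ(formed) = 1×D + 6×402 + 1×594 + 1×427 = 3433 + D
ΔH = Σ(broken) − Σ(formed) = (3216 + 2D) − (3433 + D) = −217 + D
Setting this equal to +124 kJ gives D = 341 kJ/mol.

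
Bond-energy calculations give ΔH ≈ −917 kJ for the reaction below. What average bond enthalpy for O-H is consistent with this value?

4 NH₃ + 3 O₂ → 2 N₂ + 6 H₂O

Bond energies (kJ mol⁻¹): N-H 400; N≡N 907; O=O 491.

Let D be the O-H bond energy.
Σ(broken) = 12×400 + 3×491 = 6273
Σ(formed) = 2×907 + 12×D = 1814 + 12D
ΔH = Σ(broken) − Σ(formed) = (6273) − (1814 + 12D) = +4459 − 12D
Setting this equal to −917 kJ gives 12D = 5376, so D = 448 kJ/mol.

D(O-H) ≈ 448 kJ/mol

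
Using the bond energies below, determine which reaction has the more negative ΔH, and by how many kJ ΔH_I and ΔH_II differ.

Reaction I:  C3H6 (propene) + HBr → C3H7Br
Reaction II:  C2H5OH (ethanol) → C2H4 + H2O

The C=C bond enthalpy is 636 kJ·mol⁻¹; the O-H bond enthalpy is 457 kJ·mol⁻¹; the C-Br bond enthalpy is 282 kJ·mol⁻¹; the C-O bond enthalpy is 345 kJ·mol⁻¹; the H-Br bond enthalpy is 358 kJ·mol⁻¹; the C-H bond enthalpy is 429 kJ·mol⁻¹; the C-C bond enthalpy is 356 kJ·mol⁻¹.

Reaction I, by 110 kJ

Reaction I:
  Bonds broken (reactants):
    C-C: 1 × 356 = 356
    C-H: 6 × 429 = 2574
    C=C: 1 × 636 = 636
    H-Br: 1 × 358 = 358
    Σ(broken) = 3924 kJ
  Bonds formed (products):
    C-Br: 1 × 282 = 282
    C-C: 2 × 356 = 712
    C-H: 7 × 429 = 3003
    Σ(formed) = 3997 kJ
  ΔH_I = 3924 − 3997 = −73 kJ
Reaction II:
  Bonds broken (reactants):
    C-C: 1 × 356 = 356
    C-H: 5 × 429 = 2145
    C-O: 1 × 345 = 345
    O-H: 1 × 457 = 457
    Σ(broken) = 3303 kJ
  Bonds formed (products):
    C-H: 4 × 429 = 1716
    C=C: 1 × 636 = 636
    O-H: 2 × 457 = 914
    Σ(formed) = 3266 kJ
  ΔH_II = 3303 − 3266 = +37 kJ
ΔH_I − ΔH_II = −110 kJ, so reaction I has the more negative ΔH; |ΔH_I − ΔH_II| = 110 kJ.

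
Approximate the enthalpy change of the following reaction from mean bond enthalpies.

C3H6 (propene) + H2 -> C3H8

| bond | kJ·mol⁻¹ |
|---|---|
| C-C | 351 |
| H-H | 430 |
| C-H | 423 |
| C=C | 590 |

ΔH ≈ −177 kJ

Bonds broken (reactants):
  C-C: 1 × 351 = 351
  C-H: 6 × 423 = 2538
  C=C: 1 × 590 = 590
  H-H: 1 × 430 = 430
  Σ(broken) = 3909 kJ
Bonds formed (products):
  C-C: 2 × 351 = 702
  C-H: 8 × 423 = 3384
  Σ(formed) = 4086 kJ
ΔH = Σ(broken) − Σ(formed) = 3909 − 4086 = −177 kJ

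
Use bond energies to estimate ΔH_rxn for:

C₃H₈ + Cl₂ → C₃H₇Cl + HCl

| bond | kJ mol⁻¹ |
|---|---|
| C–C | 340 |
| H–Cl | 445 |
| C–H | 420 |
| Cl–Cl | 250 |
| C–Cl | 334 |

ΔH ≈ −109 kJ

Bonds broken (reactants):
  C–C: 2 × 340 = 680
  C–H: 8 × 420 = 3360
  Cl–Cl: 1 × 250 = 250
  Σ(broken) = 4290 kJ
Bonds formed (products):
  C–C: 2 × 340 = 680
  C–Cl: 1 × 334 = 334
  C–H: 7 × 420 = 2940
  H–Cl: 1 × 445 = 445
  Σ(formed) = 4399 kJ
ΔH = Σ(broken) − Σ(formed) = 4290 − 4399 = −109 kJ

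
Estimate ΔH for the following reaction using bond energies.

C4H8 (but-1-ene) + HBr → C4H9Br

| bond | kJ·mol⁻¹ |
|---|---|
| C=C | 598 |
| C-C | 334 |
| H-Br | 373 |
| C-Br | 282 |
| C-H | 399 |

Bonds broken (reactants):
  C-C: 2 × 334 = 668
  C-H: 8 × 399 = 3192
  C=C: 1 × 598 = 598
  H-Br: 1 × 373 = 373
  Σ(broken) = 4831 kJ
Bonds formed (products):
  C-Br: 1 × 282 = 282
  C-C: 3 × 334 = 1002
  C-H: 9 × 399 = 3591
  Σ(formed) = 4875 kJ
ΔH = Σ(broken) − Σ(formed) = 4831 − 4875 = −44 kJ

ΔH ≈ −44 kJ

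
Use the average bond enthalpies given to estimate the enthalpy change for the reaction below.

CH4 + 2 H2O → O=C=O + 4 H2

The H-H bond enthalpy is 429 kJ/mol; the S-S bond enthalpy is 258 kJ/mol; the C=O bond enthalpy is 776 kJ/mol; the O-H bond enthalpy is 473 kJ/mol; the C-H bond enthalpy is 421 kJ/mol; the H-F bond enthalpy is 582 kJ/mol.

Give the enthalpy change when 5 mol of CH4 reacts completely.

Bonds broken (reactants):
  C-H: 4 × 421 = 1684
  O-H: 4 × 473 = 1892
  Σ(broken) = 3576 kJ
Bonds formed (products):
  C=O: 2 × 776 = 1552
  H-H: 4 × 429 = 1716
  Σ(formed) = 3268 kJ
ΔH = Σ(broken) − Σ(formed) = 3576 − 3268 = +308 kJ
For 5× the reaction as written: 5 × (+308) = +1540 kJ

ΔH = +1540 kJ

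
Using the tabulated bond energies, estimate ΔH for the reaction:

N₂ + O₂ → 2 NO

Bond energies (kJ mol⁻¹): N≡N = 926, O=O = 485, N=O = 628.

Bonds broken (reactants):
  N≡N: 1 × 926 = 926
  O=O: 1 × 485 = 485
  Σ(broken) = 1411 kJ
Bonds formed (products):
  N=O: 2 × 628 = 1256
  Σ(formed) = 1256 kJ
ΔH = Σ(broken) − Σ(formed) = 1411 − 1256 = +155 kJ

ΔH ≈ +155 kJ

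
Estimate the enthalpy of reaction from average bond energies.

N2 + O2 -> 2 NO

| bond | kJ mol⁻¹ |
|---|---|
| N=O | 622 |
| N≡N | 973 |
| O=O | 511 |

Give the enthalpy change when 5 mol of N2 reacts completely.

Bonds broken (reactants):
  N≡N: 1 × 973 = 973
  O=O: 1 × 511 = 511
  Σ(broken) = 1484 kJ
Bonds formed (products):
  N=O: 2 × 622 = 1244
  Σ(formed) = 1244 kJ
ΔH = Σ(broken) − Σ(formed) = 1484 − 1244 = +240 kJ
For 5× the reaction as written: 5 × (+240) = +1200 kJ

ΔH = +1200 kJ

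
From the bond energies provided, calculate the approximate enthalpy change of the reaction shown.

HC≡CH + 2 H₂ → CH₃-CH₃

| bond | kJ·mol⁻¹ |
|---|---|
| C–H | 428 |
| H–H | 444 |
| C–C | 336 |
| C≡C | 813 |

Bonds broken (reactants):
  C≡C: 1 × 813 = 813
  C–H: 2 × 428 = 856
  H–H: 2 × 444 = 888
  Σ(broken) = 2557 kJ
Bonds formed (products):
  C–C: 1 × 336 = 336
  C–H: 6 × 428 = 2568
  Σ(formed) = 2904 kJ
ΔH = Σ(broken) − Σ(formed) = 2557 − 2904 = −347 kJ

ΔH ≈ −347 kJ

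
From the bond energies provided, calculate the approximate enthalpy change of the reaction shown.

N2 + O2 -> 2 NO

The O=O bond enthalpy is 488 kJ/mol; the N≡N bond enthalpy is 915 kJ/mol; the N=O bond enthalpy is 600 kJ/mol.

Bonds broken (reactants):
  N≡N: 1 × 915 = 915
  O=O: 1 × 488 = 488
  Σ(broken) = 1403 kJ
Bonds formed (products):
  N=O: 2 × 600 = 1200
  Σ(formed) = 1200 kJ
ΔH = Σ(broken) − Σ(formed) = 1403 − 1200 = +203 kJ

ΔH ≈ +203 kJ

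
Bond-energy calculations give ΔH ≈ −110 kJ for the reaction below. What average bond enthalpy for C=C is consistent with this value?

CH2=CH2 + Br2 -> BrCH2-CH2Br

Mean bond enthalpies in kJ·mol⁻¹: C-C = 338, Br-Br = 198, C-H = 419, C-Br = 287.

Let D be the C=C bond energy.
Σ(broken) = 1×198 + 4×419 + 1×D = 1874 + D
Σ(formed) = 2×287 + 1×338 + 4×419 = 2588
ΔH = Σ(broken) − Σ(formed) = (1874 + D) − (2588) = −714 + D
Setting this equal to −110 kJ gives D = 604 kJ/mol.

D(C=C) ≈ 604 kJ/mol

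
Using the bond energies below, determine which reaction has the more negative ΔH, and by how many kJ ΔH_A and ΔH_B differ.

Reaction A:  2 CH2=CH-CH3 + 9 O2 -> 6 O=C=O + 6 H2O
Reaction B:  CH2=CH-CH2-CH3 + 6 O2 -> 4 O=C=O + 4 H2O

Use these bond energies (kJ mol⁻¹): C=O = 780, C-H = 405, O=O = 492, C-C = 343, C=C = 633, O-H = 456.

Reaction A:
  Bonds broken (reactants):
    C-C: 2 × 343 = 686
    C-H: 12 × 405 = 4860
    C=C: 2 × 633 = 1266
    O=O: 9 × 492 = 4428
    Σ(broken) = 11240 kJ
  Bonds formed (products):
    C=O: 12 × 780 = 9360
    O-H: 12 × 456 = 5472
    Σ(formed) = 14832 kJ
  ΔH_A = 11240 − 14832 = −3592 kJ
Reaction B:
  Bonds broken (reactants):
    C-C: 2 × 343 = 686
    C-H: 8 × 405 = 3240
    C=C: 1 × 633 = 633
    O=O: 6 × 492 = 2952
    Σ(broken) = 7511 kJ
  Bonds formed (products):
    C=O: 8 × 780 = 6240
    O-H: 8 × 456 = 3648
    Σ(formed) = 9888 kJ
  ΔH_B = 7511 − 9888 = −2377 kJ
ΔH_A − ΔH_B = −1215 kJ, so reaction A has the more negative ΔH; |ΔH_A − ΔH_B| = 1215 kJ.

Reaction A, by 1215 kJ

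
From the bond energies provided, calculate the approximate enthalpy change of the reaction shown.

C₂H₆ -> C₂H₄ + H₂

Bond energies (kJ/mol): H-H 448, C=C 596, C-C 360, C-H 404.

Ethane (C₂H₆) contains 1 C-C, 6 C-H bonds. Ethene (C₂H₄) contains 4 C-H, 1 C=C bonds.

ΔH ≈ +124 kJ

Bonds broken (reactants):
  C-C: 1 × 360 = 360
  C-H: 6 × 404 = 2424
  Σ(broken) = 2784 kJ
Bonds formed (products):
  C-H: 4 × 404 = 1616
  C=C: 1 × 596 = 596
  H-H: 1 × 448 = 448
  Σ(formed) = 2660 kJ
ΔH = Σ(broken) − Σ(formed) = 2784 − 2660 = +124 kJ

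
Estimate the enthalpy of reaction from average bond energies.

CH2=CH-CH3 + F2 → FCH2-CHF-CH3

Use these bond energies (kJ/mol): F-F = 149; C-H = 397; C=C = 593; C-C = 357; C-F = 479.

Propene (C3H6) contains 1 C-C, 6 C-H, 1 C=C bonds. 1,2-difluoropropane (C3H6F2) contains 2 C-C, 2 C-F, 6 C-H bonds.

Bonds broken (reactants):
  C-C: 1 × 357 = 357
  C-H: 6 × 397 = 2382
  C=C: 1 × 593 = 593
  F-F: 1 × 149 = 149
  Σ(broken) = 3481 kJ
Bonds formed (products):
  C-C: 2 × 357 = 714
  C-F: 2 × 479 = 958
  C-H: 6 × 397 = 2382
  Σ(formed) = 4054 kJ
ΔH = Σ(broken) − Σ(formed) = 3481 − 4054 = −573 kJ

ΔH ≈ −573 kJ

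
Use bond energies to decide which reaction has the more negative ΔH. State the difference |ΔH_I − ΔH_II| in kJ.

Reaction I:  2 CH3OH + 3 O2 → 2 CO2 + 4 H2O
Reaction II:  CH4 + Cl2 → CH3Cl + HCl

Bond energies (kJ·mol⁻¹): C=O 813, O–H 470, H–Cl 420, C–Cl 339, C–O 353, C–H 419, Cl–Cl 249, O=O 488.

Reaction I:
  Bonds broken (reactants):
    C–H: 6 × 419 = 2514
    C–O: 2 × 353 = 706
    O–H: 2 × 470 = 940
    O=O: 3 × 488 = 1464
    Σ(broken) = 5624 kJ
  Bonds formed (products):
    C=O: 4 × 813 = 3252
    O–H: 8 × 470 = 3760
    Σ(formed) = 7012 kJ
  ΔH_I = 5624 − 7012 = −1388 kJ
Reaction II:
  Bonds broken (reactants):
    C–H: 4 × 419 = 1676
    Cl–Cl: 1 × 249 = 249
    Σ(broken) = 1925 kJ
  Bonds formed (products):
    C–Cl: 1 × 339 = 339
    C–H: 3 × 419 = 1257
    H–Cl: 1 × 420 = 420
    Σ(formed) = 2016 kJ
  ΔH_II = 1925 − 2016 = −91 kJ
ΔH_I − ΔH_II = −1297 kJ, so reaction I has the more negative ΔH; |ΔH_I − ΔH_II| = 1297 kJ.

Reaction I, by 1297 kJ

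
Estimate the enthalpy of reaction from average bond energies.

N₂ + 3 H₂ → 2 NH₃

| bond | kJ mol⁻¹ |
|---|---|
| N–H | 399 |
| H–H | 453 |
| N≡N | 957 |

ΔH ≈ −78 kJ

Bonds broken (reactants):
  H–H: 3 × 453 = 1359
  N≡N: 1 × 957 = 957
  Σ(broken) = 2316 kJ
Bonds formed (products):
  N–H: 6 × 399 = 2394
  Σ(formed) = 2394 kJ
ΔH = Σ(broken) − Σ(formed) = 2316 − 2394 = −78 kJ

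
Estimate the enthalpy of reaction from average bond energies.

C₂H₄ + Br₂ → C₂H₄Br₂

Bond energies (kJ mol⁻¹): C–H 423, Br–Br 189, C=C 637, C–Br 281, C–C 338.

ΔH ≈ −74 kJ

Bonds broken (reactants):
  Br–Br: 1 × 189 = 189
  C–H: 4 × 423 = 1692
  C=C: 1 × 637 = 637
  Σ(broken) = 2518 kJ
Bonds formed (products):
  C–Br: 2 × 281 = 562
  C–C: 1 × 338 = 338
  C–H: 4 × 423 = 1692
  Σ(formed) = 2592 kJ
ΔH = Σ(broken) − Σ(formed) = 2518 − 2592 = −74 kJ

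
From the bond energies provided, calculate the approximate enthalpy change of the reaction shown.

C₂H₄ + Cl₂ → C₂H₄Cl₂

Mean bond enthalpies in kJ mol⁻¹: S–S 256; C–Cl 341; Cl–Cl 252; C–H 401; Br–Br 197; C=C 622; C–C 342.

Bonds broken (reactants):
  C–H: 4 × 401 = 1604
  C=C: 1 × 622 = 622
  Cl–Cl: 1 × 252 = 252
  Σ(broken) = 2478 kJ
Bonds formed (products):
  C–C: 1 × 342 = 342
  C–Cl: 2 × 341 = 682
  C–H: 4 × 401 = 1604
  Σ(formed) = 2628 kJ
ΔH = Σ(broken) − Σ(formed) = 2478 − 2628 = −150 kJ

ΔH ≈ −150 kJ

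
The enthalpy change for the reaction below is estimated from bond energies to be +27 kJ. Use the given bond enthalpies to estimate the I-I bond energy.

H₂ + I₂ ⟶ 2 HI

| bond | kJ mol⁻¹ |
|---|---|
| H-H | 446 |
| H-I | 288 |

Let D be the I-I bond energy.
Σ(broken) = 1×446 + 1×D = 446 + D
Σ(formed) = 2×288 = 576
ΔH = Σ(broken) − Σ(formed) = (446 + D) − (576) = −130 + D
Setting this equal to +27 kJ gives D = 157 kJ/mol.

D(I-I) ≈ 157 kJ/mol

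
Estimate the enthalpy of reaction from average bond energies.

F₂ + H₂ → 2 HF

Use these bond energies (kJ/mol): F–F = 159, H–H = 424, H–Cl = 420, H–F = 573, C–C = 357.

Bonds broken (reactants):
  F–F: 1 × 159 = 159
  H–H: 1 × 424 = 424
  Σ(broken) = 583 kJ
Bonds formed (products):
  H–F: 2 × 573 = 1146
  Σ(formed) = 1146 kJ
ΔH = Σ(broken) − Σ(formed) = 583 − 1146 = −563 kJ

ΔH ≈ −563 kJ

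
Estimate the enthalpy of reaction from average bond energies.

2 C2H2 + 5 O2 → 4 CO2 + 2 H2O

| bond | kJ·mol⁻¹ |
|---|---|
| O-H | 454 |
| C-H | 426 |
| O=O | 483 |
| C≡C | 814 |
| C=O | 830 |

Bonds broken (reactants):
  C≡C: 2 × 814 = 1628
  C-H: 4 × 426 = 1704
  O=O: 5 × 483 = 2415
  Σ(broken) = 5747 kJ
Bonds formed (products):
  C=O: 8 × 830 = 6640
  O-H: 4 × 454 = 1816
  Σ(formed) = 8456 kJ
ΔH = Σ(broken) − Σ(formed) = 5747 − 8456 = −2709 kJ

ΔH ≈ −2709 kJ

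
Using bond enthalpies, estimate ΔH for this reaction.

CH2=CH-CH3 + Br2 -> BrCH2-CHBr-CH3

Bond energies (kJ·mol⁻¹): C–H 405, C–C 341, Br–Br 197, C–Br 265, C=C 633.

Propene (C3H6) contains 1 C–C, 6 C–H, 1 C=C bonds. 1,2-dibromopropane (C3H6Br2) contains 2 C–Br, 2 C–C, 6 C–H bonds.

ΔH ≈ −41 kJ

Bonds broken (reactants):
  Br–Br: 1 × 197 = 197
  C–C: 1 × 341 = 341
  C–H: 6 × 405 = 2430
  C=C: 1 × 633 = 633
  Σ(broken) = 3601 kJ
Bonds formed (products):
  C–Br: 2 × 265 = 530
  C–C: 2 × 341 = 682
  C–H: 6 × 405 = 2430
  Σ(formed) = 3642 kJ
ΔH = Σ(broken) − Σ(formed) = 3601 − 3642 = −41 kJ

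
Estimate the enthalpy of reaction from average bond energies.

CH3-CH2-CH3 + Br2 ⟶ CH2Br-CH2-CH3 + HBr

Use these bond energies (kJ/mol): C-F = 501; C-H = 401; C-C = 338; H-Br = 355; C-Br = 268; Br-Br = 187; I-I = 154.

ΔH ≈ −35 kJ

Bonds broken (reactants):
  Br-Br: 1 × 187 = 187
  C-C: 2 × 338 = 676
  C-H: 8 × 401 = 3208
  Σ(broken) = 4071 kJ
Bonds formed (products):
  C-Br: 1 × 268 = 268
  C-C: 2 × 338 = 676
  C-H: 7 × 401 = 2807
  H-Br: 1 × 355 = 355
  Σ(formed) = 4106 kJ
ΔH = Σ(broken) − Σ(formed) = 4071 − 4106 = −35 kJ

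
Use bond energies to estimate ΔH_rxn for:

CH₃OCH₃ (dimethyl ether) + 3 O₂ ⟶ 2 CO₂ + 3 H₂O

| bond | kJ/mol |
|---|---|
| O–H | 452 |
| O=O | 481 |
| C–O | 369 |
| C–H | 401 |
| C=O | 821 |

ΔH ≈ −1409 kJ

Bonds broken (reactants):
  C–H: 6 × 401 = 2406
  C–O: 2 × 369 = 738
  O=O: 3 × 481 = 1443
  Σ(broken) = 4587 kJ
Bonds formed (products):
  C=O: 4 × 821 = 3284
  O–H: 6 × 452 = 2712
  Σ(formed) = 5996 kJ
ΔH = Σ(broken) − Σ(formed) = 4587 − 5996 = −1409 kJ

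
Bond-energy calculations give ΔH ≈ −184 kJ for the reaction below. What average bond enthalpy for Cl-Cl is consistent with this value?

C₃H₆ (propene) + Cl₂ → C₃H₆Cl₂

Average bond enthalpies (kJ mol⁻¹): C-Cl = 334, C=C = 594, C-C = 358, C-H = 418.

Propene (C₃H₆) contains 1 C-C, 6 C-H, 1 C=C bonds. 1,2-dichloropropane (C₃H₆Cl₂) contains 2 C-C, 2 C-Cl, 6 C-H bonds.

D(Cl-Cl) ≈ 248 kJ/mol

Let D be the Cl-Cl bond energy.
Σ(broken) = 1×358 + 6×418 + 1×594 + 1×D = 3460 + D
Σ(formed) = 2×358 + 2×334 + 6×418 = 3892
ΔH = Σ(broken) − Σ(formed) = (3460 + D) − (3892) = −432 + D
Setting this equal to −184 kJ gives D = 248 kJ/mol.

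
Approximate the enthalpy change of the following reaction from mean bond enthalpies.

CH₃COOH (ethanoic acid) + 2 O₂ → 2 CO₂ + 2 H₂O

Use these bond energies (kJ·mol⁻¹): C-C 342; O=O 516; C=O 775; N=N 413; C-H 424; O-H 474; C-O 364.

Bonds broken (reactants):
  C-C: 1 × 342 = 342
  C-H: 3 × 424 = 1272
  C-O: 1 × 364 = 364
  C=O: 1 × 775 = 775
  O-H: 1 × 474 = 474
  O=O: 2 × 516 = 1032
  Σ(broken) = 4259 kJ
Bonds formed (products):
  C=O: 4 × 775 = 3100
  O-H: 4 × 474 = 1896
  Σ(formed) = 4996 kJ
ΔH = Σ(broken) − Σ(formed) = 4259 − 4996 = −737 kJ

ΔH ≈ −737 kJ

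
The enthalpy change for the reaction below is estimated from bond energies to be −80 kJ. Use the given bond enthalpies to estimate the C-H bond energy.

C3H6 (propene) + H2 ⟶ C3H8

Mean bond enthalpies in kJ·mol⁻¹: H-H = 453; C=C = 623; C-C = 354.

Let D be the C-H bond energy.
Σ(broken) = 1×354 + 6×D + 1×623 + 1×453 = 1430 + 6D
Σ(formed) = 2×354 + 8×D = 708 + 8D
ΔH = Σ(broken) − Σ(formed) = (1430 + 6D) − (708 + 8D) = +722 − 2D
Setting this equal to −80 kJ gives 2D = 802, so D = 401 kJ/mol.

D(C-H) ≈ 401 kJ/mol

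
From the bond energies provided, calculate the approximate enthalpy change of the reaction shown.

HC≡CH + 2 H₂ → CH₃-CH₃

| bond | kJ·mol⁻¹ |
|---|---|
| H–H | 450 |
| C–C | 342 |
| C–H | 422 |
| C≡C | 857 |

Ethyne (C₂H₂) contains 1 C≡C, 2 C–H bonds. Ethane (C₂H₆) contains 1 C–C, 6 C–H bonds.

Bonds broken (reactants):
  C≡C: 1 × 857 = 857
  C–H: 2 × 422 = 844
  H–H: 2 × 450 = 900
  Σ(broken) = 2601 kJ
Bonds formed (products):
  C–C: 1 × 342 = 342
  C–H: 6 × 422 = 2532
  Σ(formed) = 2874 kJ
ΔH = Σ(broken) − Σ(formed) = 2601 − 2874 = −273 kJ

ΔH ≈ −273 kJ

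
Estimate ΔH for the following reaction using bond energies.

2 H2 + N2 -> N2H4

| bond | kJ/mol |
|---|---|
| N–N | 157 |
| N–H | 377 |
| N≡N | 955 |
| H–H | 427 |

ΔH ≈ +144 kJ

Bonds broken (reactants):
  H–H: 2 × 427 = 854
  N≡N: 1 × 955 = 955
  Σ(broken) = 1809 kJ
Bonds formed (products):
  N–H: 4 × 377 = 1508
  N–N: 1 × 157 = 157
  Σ(formed) = 1665 kJ
ΔH = Σ(broken) − Σ(formed) = 1809 − 1665 = +144 kJ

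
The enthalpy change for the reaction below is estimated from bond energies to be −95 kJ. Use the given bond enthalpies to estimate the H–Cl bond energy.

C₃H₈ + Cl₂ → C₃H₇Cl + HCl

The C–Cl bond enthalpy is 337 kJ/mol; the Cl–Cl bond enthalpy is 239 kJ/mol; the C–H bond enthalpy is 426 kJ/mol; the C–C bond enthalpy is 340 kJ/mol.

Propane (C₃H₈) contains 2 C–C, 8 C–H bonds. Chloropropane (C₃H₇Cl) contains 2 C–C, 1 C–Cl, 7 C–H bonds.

Let D be the H–Cl bond energy.
Σ(broken) = 2×340 + 8×426 + 1×239 = 4327
Σ(formed) = 2×340 + 1×337 + 7×426 + 1×D = 3999 + D
ΔH = Σ(broken) − Σ(formed) = (4327) − (3999 + D) = +328 − D
Setting this equal to −95 kJ gives D = 423 kJ/mol.

D(H–Cl) ≈ 423 kJ/mol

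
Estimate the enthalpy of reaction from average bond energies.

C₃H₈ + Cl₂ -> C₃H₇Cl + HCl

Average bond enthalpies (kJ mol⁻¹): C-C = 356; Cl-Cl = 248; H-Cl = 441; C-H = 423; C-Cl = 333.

Bonds broken (reactants):
  C-C: 2 × 356 = 712
  C-H: 8 × 423 = 3384
  Cl-Cl: 1 × 248 = 248
  Σ(broken) = 4344 kJ
Bonds formed (products):
  C-C: 2 × 356 = 712
  C-Cl: 1 × 333 = 333
  C-H: 7 × 423 = 2961
  H-Cl: 1 × 441 = 441
  Σ(formed) = 4447 kJ
ΔH = Σ(broken) − Σ(formed) = 4344 − 4447 = −103 kJ

ΔH ≈ −103 kJ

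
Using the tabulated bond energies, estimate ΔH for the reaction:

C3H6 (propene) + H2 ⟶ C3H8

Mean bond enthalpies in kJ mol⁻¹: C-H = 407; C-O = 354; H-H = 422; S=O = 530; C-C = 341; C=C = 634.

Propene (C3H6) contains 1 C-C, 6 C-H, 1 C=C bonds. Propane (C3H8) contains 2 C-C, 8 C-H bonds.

ΔH ≈ −99 kJ

Bonds broken (reactants):
  C-C: 1 × 341 = 341
  C-H: 6 × 407 = 2442
  C=C: 1 × 634 = 634
  H-H: 1 × 422 = 422
  Σ(broken) = 3839 kJ
Bonds formed (products):
  C-C: 2 × 341 = 682
  C-H: 8 × 407 = 3256
  Σ(formed) = 3938 kJ
ΔH = Σ(broken) − Σ(formed) = 3839 − 3938 = −99 kJ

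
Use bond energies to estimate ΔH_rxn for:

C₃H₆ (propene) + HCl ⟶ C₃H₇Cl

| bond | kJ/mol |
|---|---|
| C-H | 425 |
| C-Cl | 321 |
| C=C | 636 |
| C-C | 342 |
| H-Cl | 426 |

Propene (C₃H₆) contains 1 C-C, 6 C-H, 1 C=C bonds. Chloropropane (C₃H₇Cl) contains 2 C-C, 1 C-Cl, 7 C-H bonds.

Bonds broken (reactants):
  C-C: 1 × 342 = 342
  C-H: 6 × 425 = 2550
  C=C: 1 × 636 = 636
  H-Cl: 1 × 426 = 426
  Σ(broken) = 3954 kJ
Bonds formed (products):
  C-C: 2 × 342 = 684
  C-Cl: 1 × 321 = 321
  C-H: 7 × 425 = 2975
  Σ(formed) = 3980 kJ
ΔH = Σ(broken) − Σ(formed) = 3954 − 3980 = −26 kJ

ΔH ≈ −26 kJ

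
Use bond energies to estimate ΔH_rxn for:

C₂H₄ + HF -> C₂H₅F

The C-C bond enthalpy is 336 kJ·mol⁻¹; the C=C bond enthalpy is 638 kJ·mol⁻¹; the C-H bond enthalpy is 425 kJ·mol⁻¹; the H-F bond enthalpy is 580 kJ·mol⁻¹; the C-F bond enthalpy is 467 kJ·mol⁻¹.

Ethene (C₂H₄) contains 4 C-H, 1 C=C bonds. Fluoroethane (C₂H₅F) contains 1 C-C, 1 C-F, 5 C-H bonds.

Bonds broken (reactants):
  C-H: 4 × 425 = 1700
  C=C: 1 × 638 = 638
  H-F: 1 × 580 = 580
  Σ(broken) = 2918 kJ
Bonds formed (products):
  C-C: 1 × 336 = 336
  C-F: 1 × 467 = 467
  C-H: 5 × 425 = 2125
  Σ(formed) = 2928 kJ
ΔH = Σ(broken) − Σ(formed) = 2918 − 2928 = −10 kJ

ΔH ≈ −10 kJ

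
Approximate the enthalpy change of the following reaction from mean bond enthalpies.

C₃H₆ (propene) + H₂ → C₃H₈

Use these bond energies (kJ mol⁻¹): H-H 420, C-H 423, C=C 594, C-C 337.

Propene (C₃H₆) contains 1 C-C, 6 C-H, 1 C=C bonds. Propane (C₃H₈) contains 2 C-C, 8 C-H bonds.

Bonds broken (reactants):
  C-C: 1 × 337 = 337
  C-H: 6 × 423 = 2538
  C=C: 1 × 594 = 594
  H-H: 1 × 420 = 420
  Σ(broken) = 3889 kJ
Bonds formed (products):
  C-C: 2 × 337 = 674
  C-H: 8 × 423 = 3384
  Σ(formed) = 4058 kJ
ΔH = Σ(broken) − Σ(formed) = 3889 − 4058 = −169 kJ

ΔH ≈ −169 kJ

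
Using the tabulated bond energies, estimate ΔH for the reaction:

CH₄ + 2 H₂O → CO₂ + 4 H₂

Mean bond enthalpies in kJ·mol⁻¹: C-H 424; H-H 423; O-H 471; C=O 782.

Bonds broken (reactants):
  C-H: 4 × 424 = 1696
  O-H: 4 × 471 = 1884
  Σ(broken) = 3580 kJ
Bonds formed (products):
  C=O: 2 × 782 = 1564
  H-H: 4 × 423 = 1692
  Σ(formed) = 3256 kJ
ΔH = Σ(broken) − Σ(formed) = 3580 − 3256 = +324 kJ

ΔH ≈ +324 kJ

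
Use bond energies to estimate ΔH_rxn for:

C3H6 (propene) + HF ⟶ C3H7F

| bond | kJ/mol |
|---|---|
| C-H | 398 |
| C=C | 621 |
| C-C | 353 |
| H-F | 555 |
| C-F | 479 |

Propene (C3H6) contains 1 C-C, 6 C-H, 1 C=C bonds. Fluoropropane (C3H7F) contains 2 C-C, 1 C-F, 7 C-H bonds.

Bonds broken (reactants):
  C-C: 1 × 353 = 353
  C-H: 6 × 398 = 2388
  C=C: 1 × 621 = 621
  H-F: 1 × 555 = 555
  Σ(broken) = 3917 kJ
Bonds formed (products):
  C-C: 2 × 353 = 706
  C-F: 1 × 479 = 479
  C-H: 7 × 398 = 2786
  Σ(formed) = 3971 kJ
ΔH = Σ(broken) − Σ(formed) = 3917 − 3971 = −54 kJ

ΔH ≈ −54 kJ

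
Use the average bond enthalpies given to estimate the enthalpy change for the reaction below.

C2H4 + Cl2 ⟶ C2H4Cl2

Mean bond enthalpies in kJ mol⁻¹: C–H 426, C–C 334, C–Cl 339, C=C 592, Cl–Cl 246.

Bonds broken (reactants):
  C–H: 4 × 426 = 1704
  C=C: 1 × 592 = 592
  Cl–Cl: 1 × 246 = 246
  Σ(broken) = 2542 kJ
Bonds formed (products):
  C–C: 1 × 334 = 334
  C–Cl: 2 × 339 = 678
  C–H: 4 × 426 = 1704
  Σ(formed) = 2716 kJ
ΔH = Σ(broken) − Σ(formed) = 2542 − 2716 = −174 kJ

ΔH ≈ −174 kJ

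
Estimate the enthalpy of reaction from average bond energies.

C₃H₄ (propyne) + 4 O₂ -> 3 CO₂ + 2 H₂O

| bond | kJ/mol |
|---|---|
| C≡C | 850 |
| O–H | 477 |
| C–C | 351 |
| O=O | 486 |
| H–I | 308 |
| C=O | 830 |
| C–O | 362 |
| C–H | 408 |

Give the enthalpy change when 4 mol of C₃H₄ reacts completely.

Bonds broken (reactants):
  C≡C: 1 × 850 = 850
  C–C: 1 × 351 = 351
  C–H: 4 × 408 = 1632
  O=O: 4 × 486 = 1944
  Σ(broken) = 4777 kJ
Bonds formed (products):
  C=O: 6 × 830 = 4980
  O–H: 4 × 477 = 1908
  Σ(formed) = 6888 kJ
ΔH = Σ(broken) − Σ(formed) = 4777 − 6888 = −2111 kJ
For 4× the reaction as written: 4 × (−2111) = −8444 kJ

ΔH = −8444 kJ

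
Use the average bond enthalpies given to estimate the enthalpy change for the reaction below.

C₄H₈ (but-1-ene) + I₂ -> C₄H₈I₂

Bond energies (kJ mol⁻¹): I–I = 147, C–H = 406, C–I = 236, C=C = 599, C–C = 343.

ΔH ≈ −69 kJ

Bonds broken (reactants):
  C–C: 2 × 343 = 686
  C–H: 8 × 406 = 3248
  C=C: 1 × 599 = 599
  I–I: 1 × 147 = 147
  Σ(broken) = 4680 kJ
Bonds formed (products):
  C–C: 3 × 343 = 1029
  C–H: 8 × 406 = 3248
  C–I: 2 × 236 = 472
  Σ(formed) = 4749 kJ
ΔH = Σ(broken) − Σ(formed) = 4680 − 4749 = −69 kJ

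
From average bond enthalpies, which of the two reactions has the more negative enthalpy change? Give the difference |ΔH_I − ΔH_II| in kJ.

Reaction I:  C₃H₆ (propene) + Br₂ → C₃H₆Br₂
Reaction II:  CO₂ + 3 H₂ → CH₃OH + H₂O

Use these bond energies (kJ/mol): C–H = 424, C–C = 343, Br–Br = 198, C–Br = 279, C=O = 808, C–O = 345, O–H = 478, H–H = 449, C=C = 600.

Reaction I, by 15 kJ

Reaction I:
  Bonds broken (reactants):
    Br–Br: 1 × 198 = 198
    C–C: 1 × 343 = 343
    C–H: 6 × 424 = 2544
    C=C: 1 × 600 = 600
    Σ(broken) = 3685 kJ
  Bonds formed (products):
    C–Br: 2 × 279 = 558
    C–C: 2 × 343 = 686
    C–H: 6 × 424 = 2544
    Σ(formed) = 3788 kJ
  ΔH_I = 3685 − 3788 = −103 kJ
Reaction II:
  Bonds broken (reactants):
    C=O: 2 × 808 = 1616
    H–H: 3 × 449 = 1347
    Σ(broken) = 2963 kJ
  Bonds formed (products):
    C–H: 3 × 424 = 1272
    C–O: 1 × 345 = 345
    O–H: 3 × 478 = 1434
    Σ(formed) = 3051 kJ
  ΔH_II = 2963 − 3051 = −88 kJ
ΔH_I − ΔH_II = −15 kJ, so reaction I has the more negative ΔH; |ΔH_I − ΔH_II| = 15 kJ.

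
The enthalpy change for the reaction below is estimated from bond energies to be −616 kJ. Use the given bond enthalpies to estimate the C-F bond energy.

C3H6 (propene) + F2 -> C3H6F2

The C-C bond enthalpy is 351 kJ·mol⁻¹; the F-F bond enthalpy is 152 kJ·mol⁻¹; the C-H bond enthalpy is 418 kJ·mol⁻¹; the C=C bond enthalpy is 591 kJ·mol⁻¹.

Let D be the C-F bond energy.
Σ(broken) = 1×351 + 6×418 + 1×591 + 1×152 = 3602
Σ(formed) = 2×351 + 2×D + 6×418 = 3210 + 2D
ΔH = Σ(broken) − Σ(formed) = (3602) − (3210 + 2D) = +392 − 2D
Setting this equal to −616 kJ gives 2D = 1008, so D = 504 kJ/mol.

D(C-F) ≈ 504 kJ/mol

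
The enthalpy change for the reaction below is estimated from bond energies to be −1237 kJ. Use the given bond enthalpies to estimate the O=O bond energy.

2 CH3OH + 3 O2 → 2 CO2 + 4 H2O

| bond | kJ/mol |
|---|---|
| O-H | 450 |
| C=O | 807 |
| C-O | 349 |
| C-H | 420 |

Let D be the O=O bond energy.
Σ(broken) = 6×420 + 2×349 + 2×450 + 3×D = 4118 + 3D
Σ(formed) = 4×807 + 8×450 = 6828
ΔH = Σ(broken) − Σ(formed) = (4118 + 3D) − (6828) = −2710 + 3D
Setting this equal to −1237 kJ gives 3D = 1473, so D = 491 kJ/mol.

D(O=O) ≈ 491 kJ/mol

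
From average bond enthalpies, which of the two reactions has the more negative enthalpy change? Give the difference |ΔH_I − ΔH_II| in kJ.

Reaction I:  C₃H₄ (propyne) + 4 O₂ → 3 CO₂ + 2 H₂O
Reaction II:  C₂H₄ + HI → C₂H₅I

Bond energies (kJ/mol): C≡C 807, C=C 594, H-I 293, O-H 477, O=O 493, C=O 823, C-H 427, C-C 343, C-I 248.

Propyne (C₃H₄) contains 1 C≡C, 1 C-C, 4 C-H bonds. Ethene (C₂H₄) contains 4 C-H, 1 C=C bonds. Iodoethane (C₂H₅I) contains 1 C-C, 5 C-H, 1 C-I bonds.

Reaction I:
  Bonds broken (reactants):
    C≡C: 1 × 807 = 807
    C-C: 1 × 343 = 343
    C-H: 4 × 427 = 1708
    O=O: 4 × 493 = 1972
    Σ(broken) = 4830 kJ
  Bonds formed (products):
    C=O: 6 × 823 = 4938
    O-H: 4 × 477 = 1908
    Σ(formed) = 6846 kJ
  ΔH_I = 4830 − 6846 = −2016 kJ
Reaction II:
  Bonds broken (reactants):
    C-H: 4 × 427 = 1708
    C=C: 1 × 594 = 594
    H-I: 1 × 293 = 293
    Σ(broken) = 2595 kJ
  Bonds formed (products):
    C-C: 1 × 343 = 343
    C-H: 5 × 427 = 2135
    C-I: 1 × 248 = 248
    Σ(formed) = 2726 kJ
  ΔH_II = 2595 − 2726 = −131 kJ
ΔH_I − ΔH_II = −1885 kJ, so reaction I has the more negative ΔH; |ΔH_I − ΔH_II| = 1885 kJ.

Reaction I, by 1885 kJ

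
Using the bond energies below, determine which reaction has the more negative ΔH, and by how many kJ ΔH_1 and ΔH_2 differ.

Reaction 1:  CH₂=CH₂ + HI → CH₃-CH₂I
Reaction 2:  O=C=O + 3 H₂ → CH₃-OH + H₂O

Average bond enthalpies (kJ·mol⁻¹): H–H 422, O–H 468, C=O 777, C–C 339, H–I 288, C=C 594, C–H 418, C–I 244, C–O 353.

Reaction 2, by 72 kJ

Reaction 1:
  Bonds broken (reactants):
    C–H: 4 × 418 = 1672
    C=C: 1 × 594 = 594
    H–I: 1 × 288 = 288
    Σ(broken) = 2554 kJ
  Bonds formed (products):
    C–C: 1 × 339 = 339
    C–H: 5 × 418 = 2090
    C–I: 1 × 244 = 244
    Σ(formed) = 2673 kJ
  ΔH_1 = 2554 − 2673 = −119 kJ
Reaction 2:
  Bonds broken (reactants):
    C=O: 2 × 777 = 1554
    H–H: 3 × 422 = 1266
    Σ(broken) = 2820 kJ
  Bonds formed (products):
    C–H: 3 × 418 = 1254
    C–O: 1 × 353 = 353
    O–H: 3 × 468 = 1404
    Σ(formed) = 3011 kJ
  ΔH_2 = 2820 − 3011 = −191 kJ
ΔH_1 − ΔH_2 = +72 kJ, so reaction 2 has the more negative ΔH; |ΔH_1 − ΔH_2| = 72 kJ.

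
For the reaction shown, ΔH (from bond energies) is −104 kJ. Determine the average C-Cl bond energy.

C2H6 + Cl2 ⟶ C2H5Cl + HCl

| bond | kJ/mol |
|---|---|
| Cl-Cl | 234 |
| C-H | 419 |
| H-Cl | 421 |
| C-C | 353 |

D(C-Cl) ≈ 336 kJ/mol

Let D be the C-Cl bond energy.
Σ(broken) = 1×353 + 6×419 + 1×234 = 3101
Σ(formed) = 1×353 + 1×D + 5×419 + 1×421 = 2869 + D
ΔH = Σ(broken) − Σ(formed) = (3101) − (2869 + D) = +232 − D
Setting this equal to −104 kJ gives D = 336 kJ/mol.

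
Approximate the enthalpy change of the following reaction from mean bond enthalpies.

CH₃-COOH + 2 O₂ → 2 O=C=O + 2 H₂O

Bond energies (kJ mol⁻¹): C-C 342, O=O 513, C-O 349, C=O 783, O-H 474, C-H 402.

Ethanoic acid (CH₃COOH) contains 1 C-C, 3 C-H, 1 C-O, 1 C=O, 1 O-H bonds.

Bonds broken (reactants):
  C-C: 1 × 342 = 342
  C-H: 3 × 402 = 1206
  C-O: 1 × 349 = 349
  C=O: 1 × 783 = 783
  O-H: 1 × 474 = 474
  O=O: 2 × 513 = 1026
  Σ(broken) = 4180 kJ
Bonds formed (products):
  C=O: 4 × 783 = 3132
  O-H: 4 × 474 = 1896
  Σ(formed) = 5028 kJ
ΔH = Σ(broken) − Σ(formed) = 4180 − 5028 = −848 kJ

ΔH ≈ −848 kJ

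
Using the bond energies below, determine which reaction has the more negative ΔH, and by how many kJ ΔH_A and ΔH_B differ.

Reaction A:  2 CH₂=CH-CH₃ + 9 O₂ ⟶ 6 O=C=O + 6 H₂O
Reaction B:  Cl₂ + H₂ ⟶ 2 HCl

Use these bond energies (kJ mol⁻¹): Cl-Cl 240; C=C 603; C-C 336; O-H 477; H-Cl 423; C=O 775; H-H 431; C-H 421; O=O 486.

Reaction A, by 3545 kJ

Reaction A:
  Bonds broken (reactants):
    C-C: 2 × 336 = 672
    C-H: 12 × 421 = 5052
    C=C: 2 × 603 = 1206
    O=O: 9 × 486 = 4374
    Σ(broken) = 11304 kJ
  Bonds formed (products):
    C=O: 12 × 775 = 9300
    O-H: 12 × 477 = 5724
    Σ(formed) = 15024 kJ
  ΔH_A = 11304 − 15024 = −3720 kJ
Reaction B:
  Bonds broken (reactants):
    Cl-Cl: 1 × 240 = 240
    H-H: 1 × 431 = 431
    Σ(broken) = 671 kJ
  Bonds formed (products):
    H-Cl: 2 × 423 = 846
    Σ(formed) = 846 kJ
  ΔH_B = 671 − 846 = −175 kJ
ΔH_A − ΔH_B = −3545 kJ, so reaction A has the more negative ΔH; |ΔH_A − ΔH_B| = 3545 kJ.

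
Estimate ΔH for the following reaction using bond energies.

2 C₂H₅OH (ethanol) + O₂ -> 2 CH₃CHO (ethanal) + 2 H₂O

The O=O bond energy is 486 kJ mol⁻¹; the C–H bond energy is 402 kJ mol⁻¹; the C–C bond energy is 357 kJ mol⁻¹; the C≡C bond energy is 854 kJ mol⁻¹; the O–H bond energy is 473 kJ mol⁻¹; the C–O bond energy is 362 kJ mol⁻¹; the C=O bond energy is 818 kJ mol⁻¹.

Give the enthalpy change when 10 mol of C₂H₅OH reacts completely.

Bonds broken (reactants):
  C–C: 2 × 357 = 714
  C–H: 10 × 402 = 4020
  C–O: 2 × 362 = 724
  O–H: 2 × 473 = 946
  O=O: 1 × 486 = 486
  Σ(broken) = 6890 kJ
Bonds formed (products):
  C–C: 2 × 357 = 714
  C–H: 8 × 402 = 3216
  C=O: 2 × 818 = 1636
  O–H: 4 × 473 = 1892
  Σ(formed) = 7458 kJ
ΔH = Σ(broken) − Σ(formed) = 6890 − 7458 = −568 kJ
For 5× the reaction as written: 5 × (−568) = −2840 kJ

ΔH = −2840 kJ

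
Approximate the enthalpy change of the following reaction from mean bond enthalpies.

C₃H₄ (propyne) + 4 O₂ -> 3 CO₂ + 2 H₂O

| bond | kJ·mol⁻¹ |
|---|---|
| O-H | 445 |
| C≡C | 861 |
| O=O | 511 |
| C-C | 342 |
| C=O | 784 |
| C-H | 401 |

ΔH ≈ −1633 kJ

Bonds broken (reactants):
  C≡C: 1 × 861 = 861
  C-C: 1 × 342 = 342
  C-H: 4 × 401 = 1604
  O=O: 4 × 511 = 2044
  Σ(broken) = 4851 kJ
Bonds formed (products):
  C=O: 6 × 784 = 4704
  O-H: 4 × 445 = 1780
  Σ(formed) = 6484 kJ
ΔH = Σ(broken) − Σ(formed) = 4851 − 6484 = −1633 kJ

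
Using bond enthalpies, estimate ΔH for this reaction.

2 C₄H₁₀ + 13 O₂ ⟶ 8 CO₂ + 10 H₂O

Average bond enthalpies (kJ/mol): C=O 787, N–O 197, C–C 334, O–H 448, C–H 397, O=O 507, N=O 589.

Bonds broken (reactants):
  C–C: 6 × 334 = 2004
  C–H: 20 × 397 = 7940
  O=O: 13 × 507 = 6591
  Σ(broken) = 16535 kJ
Bonds formed (products):
  C=O: 16 × 787 = 12592
  O–H: 20 × 448 = 8960
  Σ(formed) = 21552 kJ
ΔH = Σ(broken) − Σ(formed) = 16535 − 21552 = −5017 kJ

ΔH ≈ −5017 kJ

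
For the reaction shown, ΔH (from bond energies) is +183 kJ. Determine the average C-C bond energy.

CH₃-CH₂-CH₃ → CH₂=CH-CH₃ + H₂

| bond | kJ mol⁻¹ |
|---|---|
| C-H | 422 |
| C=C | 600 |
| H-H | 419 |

D(C-C) ≈ 358 kJ/mol

Let D be the C-C bond energy.
Σ(broken) = 2×D + 8×422 = 3376 + 2D
Σ(formed) = 1×D + 6×422 + 1×600 + 1×419 = 3551 + D
ΔH = Σ(broken) − Σ(formed) = (3376 + 2D) − (3551 + D) = −175 + D
Setting this equal to +183 kJ gives D = 358 kJ/mol.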